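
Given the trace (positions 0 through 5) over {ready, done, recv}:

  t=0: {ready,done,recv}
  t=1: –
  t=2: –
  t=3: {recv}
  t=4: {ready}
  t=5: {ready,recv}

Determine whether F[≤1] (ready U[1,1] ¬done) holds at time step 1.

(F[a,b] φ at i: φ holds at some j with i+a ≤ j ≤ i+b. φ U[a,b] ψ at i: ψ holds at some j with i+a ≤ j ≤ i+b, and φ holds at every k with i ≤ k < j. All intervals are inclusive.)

Does not hold

Check (ready U[1,1] ¬done) at each j in [1,2]:
  j=1: fails
  j=2: fails
No position in the window satisfies it → formula fails.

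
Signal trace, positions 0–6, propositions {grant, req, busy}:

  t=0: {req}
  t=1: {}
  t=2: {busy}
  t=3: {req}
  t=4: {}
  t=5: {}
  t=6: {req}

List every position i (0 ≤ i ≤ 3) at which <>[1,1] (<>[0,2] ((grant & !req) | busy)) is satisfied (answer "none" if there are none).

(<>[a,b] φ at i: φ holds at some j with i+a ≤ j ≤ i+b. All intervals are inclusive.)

Evaluate at each i in [0,3]:
  i=0: ✓ (witness j=1)
  i=1: ✓ (witness j=2)
  i=2: ✗ (none in [3,3])
  i=3: ✗ (none in [4,4])

0, 1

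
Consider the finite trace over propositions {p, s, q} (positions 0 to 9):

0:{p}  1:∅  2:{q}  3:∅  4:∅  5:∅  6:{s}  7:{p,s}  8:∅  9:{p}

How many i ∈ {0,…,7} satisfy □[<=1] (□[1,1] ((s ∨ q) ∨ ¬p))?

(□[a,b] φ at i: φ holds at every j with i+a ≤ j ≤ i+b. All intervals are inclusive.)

Evaluate at each i in [0,7]:
  i=0: ✓ (all of [0,1])
  i=1: ✓ (all of [1,2])
  i=2: ✓ (all of [2,3])
  i=3: ✓ (all of [3,4])
  i=4: ✓ (all of [4,5])
  i=5: ✓ (all of [5,6])
  i=6: ✓ (all of [6,7])
  i=7: ✗ (fails at j=8)
Positions where it holds: {0, 1, 2, 3, 4, 5, 6} → 7.

7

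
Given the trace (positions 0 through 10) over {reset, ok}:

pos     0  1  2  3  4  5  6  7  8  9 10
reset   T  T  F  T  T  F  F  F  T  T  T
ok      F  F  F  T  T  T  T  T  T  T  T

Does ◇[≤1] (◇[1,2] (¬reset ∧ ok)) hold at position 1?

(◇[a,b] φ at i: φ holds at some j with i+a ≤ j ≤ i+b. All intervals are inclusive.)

Check ◇[1,2] (¬reset ∧ ok) at each j in [1,2]:
  j=1: fails (none in [2,3])
  j=2: fails (none in [3,4])
No position in the window satisfies it → formula fails.

Does not hold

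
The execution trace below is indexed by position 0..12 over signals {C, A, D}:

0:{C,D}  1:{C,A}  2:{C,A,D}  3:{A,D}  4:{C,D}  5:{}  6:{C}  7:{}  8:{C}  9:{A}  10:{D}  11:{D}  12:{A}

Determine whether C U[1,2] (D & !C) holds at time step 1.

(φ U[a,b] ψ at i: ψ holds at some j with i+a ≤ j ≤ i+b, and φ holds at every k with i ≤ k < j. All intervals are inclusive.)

Yes

Need some j in [2,3] with (D & !C), and C at every k in [1,j-1].
  j=2: (D & !C) false.
  j=3: (D & !C) holds; C holds at every k in [1,2] → satisfied.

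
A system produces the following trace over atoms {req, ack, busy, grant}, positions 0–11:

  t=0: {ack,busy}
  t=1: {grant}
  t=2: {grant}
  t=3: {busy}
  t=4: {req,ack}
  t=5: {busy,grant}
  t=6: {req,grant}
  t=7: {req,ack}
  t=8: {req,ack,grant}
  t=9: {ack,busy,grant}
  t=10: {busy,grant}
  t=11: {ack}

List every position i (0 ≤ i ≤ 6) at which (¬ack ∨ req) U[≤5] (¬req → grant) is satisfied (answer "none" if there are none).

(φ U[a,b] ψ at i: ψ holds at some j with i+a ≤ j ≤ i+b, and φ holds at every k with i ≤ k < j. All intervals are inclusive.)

Evaluate at each i in [0,6]:
  i=0: ✗ (lhs fails at k=0 before rhs at j=1)
  i=1: ✓ (rhs at j=1)
  i=2: ✓ (rhs at j=2)
  i=3: ✓ (rhs at j=4; lhs holds on [3,3])
  i=4: ✓ (rhs at j=4)
  i=5: ✓ (rhs at j=5)
  i=6: ✓ (rhs at j=6)

1, 2, 3, 4, 5, 6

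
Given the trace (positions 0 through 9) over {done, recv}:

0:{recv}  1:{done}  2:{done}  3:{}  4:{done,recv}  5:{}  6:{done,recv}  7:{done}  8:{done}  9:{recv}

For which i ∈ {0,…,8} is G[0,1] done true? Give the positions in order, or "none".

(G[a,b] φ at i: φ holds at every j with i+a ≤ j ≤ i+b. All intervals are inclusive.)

1, 6, 7

Evaluate at each i in [0,8]:
  i=0: ✗ (fails at j=0)
  i=1: ✓ (all of [1,2])
  i=2: ✗ (fails at j=3)
  i=3: ✗ (fails at j=3)
  i=4: ✗ (fails at j=5)
  i=5: ✗ (fails at j=5)
  i=6: ✓ (all of [6,7])
  i=7: ✓ (all of [7,8])
  i=8: ✗ (fails at j=9)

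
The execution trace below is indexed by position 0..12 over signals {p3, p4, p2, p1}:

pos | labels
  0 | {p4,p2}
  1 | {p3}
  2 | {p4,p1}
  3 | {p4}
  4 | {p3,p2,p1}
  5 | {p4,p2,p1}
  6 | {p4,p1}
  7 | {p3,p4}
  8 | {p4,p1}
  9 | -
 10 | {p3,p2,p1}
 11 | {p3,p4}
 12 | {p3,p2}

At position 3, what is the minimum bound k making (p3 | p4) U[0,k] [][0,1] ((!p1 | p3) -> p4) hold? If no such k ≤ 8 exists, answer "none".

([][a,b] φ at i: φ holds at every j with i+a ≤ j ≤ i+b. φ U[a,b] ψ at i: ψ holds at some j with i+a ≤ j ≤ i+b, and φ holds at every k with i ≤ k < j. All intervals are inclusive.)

2

Need earliest j ≥ 3 with [][0,1] ((!p1 | p3) -> p4), and (p3 | p4) at every k in [3,j-1].
  j=3: rhs fails.
  j=4: rhs fails.
  j=5: rhs holds; lhs holds on [3,4]. k = 2.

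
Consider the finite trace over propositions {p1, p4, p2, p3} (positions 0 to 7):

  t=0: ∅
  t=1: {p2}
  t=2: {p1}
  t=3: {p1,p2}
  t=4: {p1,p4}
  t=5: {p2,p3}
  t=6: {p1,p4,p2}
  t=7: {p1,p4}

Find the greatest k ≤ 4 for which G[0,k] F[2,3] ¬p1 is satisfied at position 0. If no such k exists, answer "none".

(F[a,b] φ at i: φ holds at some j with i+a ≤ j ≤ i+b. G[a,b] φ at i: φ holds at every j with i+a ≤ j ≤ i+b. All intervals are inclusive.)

F[2,3] ¬p1 must hold from j=0 onward; find where it first fails.
  j=0: fails → no k works.

none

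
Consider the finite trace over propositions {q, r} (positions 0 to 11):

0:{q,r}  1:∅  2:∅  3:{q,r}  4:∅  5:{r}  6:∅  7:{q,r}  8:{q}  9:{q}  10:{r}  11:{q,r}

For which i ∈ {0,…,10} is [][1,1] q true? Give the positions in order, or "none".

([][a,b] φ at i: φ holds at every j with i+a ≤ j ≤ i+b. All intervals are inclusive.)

Evaluate at each i in [0,10]:
  i=0: ✗ (fails at j=1)
  i=1: ✗ (fails at j=2)
  i=2: ✓ (all of [3,3])
  i=3: ✗ (fails at j=4)
  i=4: ✗ (fails at j=5)
  i=5: ✗ (fails at j=6)
  i=6: ✓ (all of [7,7])
  i=7: ✓ (all of [8,8])
  i=8: ✓ (all of [9,9])
  i=9: ✗ (fails at j=10)
  i=10: ✓ (all of [11,11])

2, 6, 7, 8, 10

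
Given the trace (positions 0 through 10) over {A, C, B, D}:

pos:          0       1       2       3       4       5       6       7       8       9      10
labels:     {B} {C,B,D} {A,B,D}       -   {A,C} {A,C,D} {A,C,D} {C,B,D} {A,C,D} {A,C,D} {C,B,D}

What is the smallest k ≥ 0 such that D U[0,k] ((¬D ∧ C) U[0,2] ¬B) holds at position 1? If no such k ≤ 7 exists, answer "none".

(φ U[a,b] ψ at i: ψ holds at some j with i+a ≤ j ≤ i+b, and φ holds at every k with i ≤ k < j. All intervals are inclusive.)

2

Need earliest j ≥ 1 with ((¬D ∧ C) U[0,2] ¬B), and D at every k in [1,j-1].
  j=1: rhs fails.
  j=2: rhs fails.
  j=3: rhs holds; lhs holds on [1,2]. k = 2.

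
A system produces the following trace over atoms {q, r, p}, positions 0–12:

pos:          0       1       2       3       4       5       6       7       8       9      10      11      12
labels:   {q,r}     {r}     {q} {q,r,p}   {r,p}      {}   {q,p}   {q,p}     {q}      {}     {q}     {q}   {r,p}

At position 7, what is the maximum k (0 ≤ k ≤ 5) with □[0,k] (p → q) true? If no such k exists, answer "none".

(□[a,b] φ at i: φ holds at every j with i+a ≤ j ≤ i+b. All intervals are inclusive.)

(p → q) must hold from j=7 onward; find where it first fails.
  j=7: holds
  j=8: holds
  j=9: holds
  j=10: holds
  j=11: holds
  j=12: fails
Holds on [7,11], so largest k = 4.

4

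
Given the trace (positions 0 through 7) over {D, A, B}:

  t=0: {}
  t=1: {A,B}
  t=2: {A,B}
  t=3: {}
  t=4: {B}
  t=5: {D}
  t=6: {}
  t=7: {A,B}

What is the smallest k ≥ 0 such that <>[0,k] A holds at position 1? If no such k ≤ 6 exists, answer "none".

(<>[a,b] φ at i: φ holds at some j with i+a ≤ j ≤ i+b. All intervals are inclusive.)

0

Scan j = 1,2,… for A:
  j=1: holds
First hit at j=1, so smallest k = 1-1 = 0.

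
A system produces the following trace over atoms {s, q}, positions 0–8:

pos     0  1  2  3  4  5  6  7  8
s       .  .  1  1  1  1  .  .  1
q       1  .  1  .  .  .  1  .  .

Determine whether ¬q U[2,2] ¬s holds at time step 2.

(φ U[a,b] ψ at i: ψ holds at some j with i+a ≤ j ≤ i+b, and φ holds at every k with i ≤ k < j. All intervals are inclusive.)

Need some j in [4,4] with ¬s, and ¬q at every k in [2,j-1].
  j=4: ¬s false.
No j in the window works → until fails.

False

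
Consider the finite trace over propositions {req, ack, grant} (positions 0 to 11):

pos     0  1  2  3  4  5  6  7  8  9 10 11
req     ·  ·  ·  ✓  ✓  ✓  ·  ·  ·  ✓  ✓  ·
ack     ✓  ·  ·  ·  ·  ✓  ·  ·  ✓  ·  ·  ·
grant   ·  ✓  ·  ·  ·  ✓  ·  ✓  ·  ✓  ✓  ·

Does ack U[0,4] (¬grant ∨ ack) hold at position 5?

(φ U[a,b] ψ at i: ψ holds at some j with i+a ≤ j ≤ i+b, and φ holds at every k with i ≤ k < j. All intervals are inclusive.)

True

Need some j in [5,9] with (¬grant ∨ ack), and ack at every k in [5,j-1].
  j=5: (¬grant ∨ ack) holds; no prefix to check → satisfied.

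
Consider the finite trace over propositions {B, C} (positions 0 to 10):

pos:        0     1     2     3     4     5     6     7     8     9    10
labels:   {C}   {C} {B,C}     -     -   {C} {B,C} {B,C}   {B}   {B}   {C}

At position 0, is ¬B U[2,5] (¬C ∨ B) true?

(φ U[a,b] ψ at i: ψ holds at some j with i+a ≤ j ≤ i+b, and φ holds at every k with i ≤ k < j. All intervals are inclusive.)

Need some j in [2,5] with (¬C ∨ B), and ¬B at every k in [0,j-1].
  j=2: (¬C ∨ B) holds; ¬B holds at every k in [0,1] → satisfied.

Holds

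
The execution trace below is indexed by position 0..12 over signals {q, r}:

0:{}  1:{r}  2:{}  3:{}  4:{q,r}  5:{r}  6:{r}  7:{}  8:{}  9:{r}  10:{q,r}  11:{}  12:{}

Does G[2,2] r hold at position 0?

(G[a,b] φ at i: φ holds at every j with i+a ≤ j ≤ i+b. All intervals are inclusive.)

No

Check r at every j in [2,2]:
  j=2: false
Fails at j=2 → formula fails.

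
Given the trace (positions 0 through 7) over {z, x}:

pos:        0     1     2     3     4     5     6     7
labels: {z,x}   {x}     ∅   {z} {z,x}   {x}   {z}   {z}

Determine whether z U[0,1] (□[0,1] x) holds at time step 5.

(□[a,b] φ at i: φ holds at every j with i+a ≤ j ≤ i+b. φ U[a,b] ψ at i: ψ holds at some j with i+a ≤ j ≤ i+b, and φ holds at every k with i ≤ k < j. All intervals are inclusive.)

False

Need some j in [5,6] with □[0,1] x, and z at every k in [5,j-1].
  j=5: □[0,1] x — fails at 6.
  j=6: □[0,1] x — fails at 6.
No j in the window works → until fails.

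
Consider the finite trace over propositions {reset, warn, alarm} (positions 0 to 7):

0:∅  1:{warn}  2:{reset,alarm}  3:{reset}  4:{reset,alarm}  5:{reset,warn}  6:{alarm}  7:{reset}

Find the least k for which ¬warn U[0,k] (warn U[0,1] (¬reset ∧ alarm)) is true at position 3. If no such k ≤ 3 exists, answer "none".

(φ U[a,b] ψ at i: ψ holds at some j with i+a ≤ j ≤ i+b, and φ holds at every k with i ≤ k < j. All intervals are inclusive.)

2

Need earliest j ≥ 3 with (warn U[0,1] (¬reset ∧ alarm)), and ¬warn at every k in [3,j-1].
  j=3: rhs fails.
  j=4: rhs fails.
  j=5: rhs holds; lhs holds on [3,4]. k = 2.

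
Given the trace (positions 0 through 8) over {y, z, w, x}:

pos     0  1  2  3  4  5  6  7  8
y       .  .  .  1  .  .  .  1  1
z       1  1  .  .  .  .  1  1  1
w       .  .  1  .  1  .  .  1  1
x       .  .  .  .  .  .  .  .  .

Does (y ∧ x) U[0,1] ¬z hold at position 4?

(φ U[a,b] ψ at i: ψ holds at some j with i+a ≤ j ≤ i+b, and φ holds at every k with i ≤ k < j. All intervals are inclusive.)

Need some j in [4,5] with ¬z, and (y ∧ x) at every k in [4,j-1].
  j=4: ¬z holds; no prefix to check → satisfied.

Yes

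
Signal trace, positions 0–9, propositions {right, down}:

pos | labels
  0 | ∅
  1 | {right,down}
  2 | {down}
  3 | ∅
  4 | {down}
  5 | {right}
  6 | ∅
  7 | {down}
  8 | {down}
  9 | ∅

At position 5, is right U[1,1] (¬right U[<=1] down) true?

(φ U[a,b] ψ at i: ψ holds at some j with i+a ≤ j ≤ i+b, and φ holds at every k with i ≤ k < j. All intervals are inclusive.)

Need some j in [6,6] with (¬right U[<=1] down), and right at every k in [5,j-1].
  j=6: (¬right U[<=1] down) holds; right holds at every k in [5,5] → satisfied.

Holds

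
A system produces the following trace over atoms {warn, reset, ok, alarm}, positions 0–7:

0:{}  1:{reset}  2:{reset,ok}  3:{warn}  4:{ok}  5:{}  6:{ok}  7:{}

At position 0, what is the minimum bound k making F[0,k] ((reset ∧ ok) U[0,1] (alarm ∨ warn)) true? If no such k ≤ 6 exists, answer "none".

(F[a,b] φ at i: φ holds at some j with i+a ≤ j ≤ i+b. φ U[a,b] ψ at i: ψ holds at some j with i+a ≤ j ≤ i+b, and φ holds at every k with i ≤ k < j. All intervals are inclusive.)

Scan j = 0,1,… for ((reset ∧ ok) U[0,1] (alarm ∨ warn)):
  j=0: fails
  j=1: fails
  j=2: holds
First hit at j=2, so smallest k = 2-0 = 2.

2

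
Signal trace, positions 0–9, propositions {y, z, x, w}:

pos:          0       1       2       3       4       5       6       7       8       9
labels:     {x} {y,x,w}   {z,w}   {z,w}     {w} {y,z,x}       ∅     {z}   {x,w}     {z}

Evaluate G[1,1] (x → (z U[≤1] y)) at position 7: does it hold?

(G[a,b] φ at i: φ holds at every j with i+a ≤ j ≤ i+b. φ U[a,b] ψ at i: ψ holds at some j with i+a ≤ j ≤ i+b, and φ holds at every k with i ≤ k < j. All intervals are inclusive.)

Does not hold

Check (x → (z U[≤1] y)) at every j in [8,8]:
  j=8: antecedent true; consequent fails → ✗
Fails at j=8 → formula fails.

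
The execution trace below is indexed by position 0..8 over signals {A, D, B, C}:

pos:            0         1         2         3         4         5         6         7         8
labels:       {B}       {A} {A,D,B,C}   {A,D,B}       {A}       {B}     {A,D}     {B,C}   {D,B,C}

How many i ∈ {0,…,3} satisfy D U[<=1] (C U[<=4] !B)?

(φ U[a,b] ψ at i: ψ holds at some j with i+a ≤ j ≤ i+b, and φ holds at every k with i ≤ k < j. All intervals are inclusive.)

2

Evaluate at each i in [0,3]:
  i=0: ✗ (lhs fails at k=0 before rhs at j=1)
  i=1: ✓ (rhs at j=1)
  i=2: ✗ (no rhs in [2,3])
  i=3: ✓ (rhs at j=4; lhs holds on [3,3])
Positions where it holds: {1, 3} → 2.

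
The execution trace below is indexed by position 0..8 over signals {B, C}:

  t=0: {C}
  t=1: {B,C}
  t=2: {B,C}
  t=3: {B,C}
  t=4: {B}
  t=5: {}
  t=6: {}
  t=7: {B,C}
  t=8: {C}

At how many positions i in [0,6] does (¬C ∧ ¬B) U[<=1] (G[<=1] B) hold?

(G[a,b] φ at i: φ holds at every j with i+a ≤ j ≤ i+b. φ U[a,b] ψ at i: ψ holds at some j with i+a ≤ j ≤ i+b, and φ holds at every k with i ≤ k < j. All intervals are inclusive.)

3

Evaluate at each i in [0,6]:
  i=0: ✗ (lhs fails at k=0 before rhs at j=1)
  i=1: ✓ (rhs at j=1)
  i=2: ✓ (rhs at j=2)
  i=3: ✓ (rhs at j=3)
  i=4: ✗ (no rhs in [4,5])
  i=5: ✗ (no rhs in [5,6])
  i=6: ✗ (no rhs in [6,7])
Positions where it holds: {1, 2, 3} → 3.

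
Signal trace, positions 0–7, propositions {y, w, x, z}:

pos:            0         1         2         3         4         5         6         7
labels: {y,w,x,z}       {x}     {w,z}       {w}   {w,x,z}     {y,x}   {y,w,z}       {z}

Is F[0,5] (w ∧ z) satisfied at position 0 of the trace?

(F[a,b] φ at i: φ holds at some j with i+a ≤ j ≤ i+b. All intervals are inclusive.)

Holds

Check (w ∧ z) at each j in [0,5]:
  j=0: true
  j=1: false
  j=2: true
  j=3: false
  j=4: true
  j=5: false
Found at j=0 → formula holds.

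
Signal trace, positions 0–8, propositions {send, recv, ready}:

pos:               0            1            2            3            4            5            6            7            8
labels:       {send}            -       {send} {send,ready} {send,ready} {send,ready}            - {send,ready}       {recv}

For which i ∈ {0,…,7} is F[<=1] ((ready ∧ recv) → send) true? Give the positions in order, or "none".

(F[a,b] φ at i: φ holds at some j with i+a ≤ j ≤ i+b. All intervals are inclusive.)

0, 1, 2, 3, 4, 5, 6, 7

Evaluate at each i in [0,7]:
  i=0: ✓ (witness j=0)
  i=1: ✓ (witness j=1)
  i=2: ✓ (witness j=2)
  i=3: ✓ (witness j=3)
  i=4: ✓ (witness j=4)
  i=5: ✓ (witness j=5)
  i=6: ✓ (witness j=6)
  i=7: ✓ (witness j=7)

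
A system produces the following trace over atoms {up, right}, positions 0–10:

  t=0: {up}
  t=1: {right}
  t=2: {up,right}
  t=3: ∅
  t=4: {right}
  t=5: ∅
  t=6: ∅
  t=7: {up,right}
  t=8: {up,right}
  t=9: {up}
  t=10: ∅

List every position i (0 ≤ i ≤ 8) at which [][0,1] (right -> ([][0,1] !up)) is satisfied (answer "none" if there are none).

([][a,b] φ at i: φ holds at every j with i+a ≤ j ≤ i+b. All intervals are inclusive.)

3, 4, 5

Evaluate at each i in [0,8]:
  i=0: ✗ (fails at j=1)
  i=1: ✗ (fails at j=1)
  i=2: ✗ (fails at j=2)
  i=3: ✓ (all of [3,4])
  i=4: ✓ (all of [4,5])
  i=5: ✓ (all of [5,6])
  i=6: ✗ (fails at j=7)
  i=7: ✗ (fails at j=7)
  i=8: ✗ (fails at j=8)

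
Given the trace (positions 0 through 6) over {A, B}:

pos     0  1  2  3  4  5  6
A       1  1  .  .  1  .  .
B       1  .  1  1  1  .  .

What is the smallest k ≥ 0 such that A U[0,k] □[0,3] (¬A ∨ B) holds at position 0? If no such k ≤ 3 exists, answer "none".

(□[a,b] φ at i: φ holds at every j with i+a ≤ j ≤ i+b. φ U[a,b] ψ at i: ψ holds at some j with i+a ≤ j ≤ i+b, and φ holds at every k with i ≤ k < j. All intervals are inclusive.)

Need earliest j ≥ 0 with □[0,3] (¬A ∨ B), and A at every k in [0,j-1].
  j=0: rhs fails.
  j=1: rhs fails.
  j=2: rhs holds; lhs holds on [0,1]. k = 2.

2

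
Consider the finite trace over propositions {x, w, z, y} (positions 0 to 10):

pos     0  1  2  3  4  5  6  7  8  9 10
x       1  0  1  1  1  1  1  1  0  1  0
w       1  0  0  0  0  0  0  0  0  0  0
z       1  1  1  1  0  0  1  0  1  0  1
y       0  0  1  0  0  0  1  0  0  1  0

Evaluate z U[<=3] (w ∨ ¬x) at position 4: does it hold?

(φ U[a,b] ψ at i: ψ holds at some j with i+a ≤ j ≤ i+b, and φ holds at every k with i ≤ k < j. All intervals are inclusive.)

Need some j in [4,7] with (w ∨ ¬x), and z at every k in [4,j-1].
  j=4: (w ∨ ¬x) false.
  j=5: (w ∨ ¬x) false.
  j=6: (w ∨ ¬x) false.
  j=7: (w ∨ ¬x) false.
No j in the window works → until fails.

False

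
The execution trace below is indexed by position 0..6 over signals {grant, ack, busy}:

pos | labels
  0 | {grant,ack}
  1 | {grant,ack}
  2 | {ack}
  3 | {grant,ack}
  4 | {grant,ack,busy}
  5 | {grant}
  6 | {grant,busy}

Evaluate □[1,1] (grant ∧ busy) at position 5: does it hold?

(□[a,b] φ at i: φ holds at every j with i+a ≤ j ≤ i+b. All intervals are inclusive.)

Check (grant ∧ busy) at every j in [6,6]:
  j=6: true
All positions satisfy it → formula holds.

Yes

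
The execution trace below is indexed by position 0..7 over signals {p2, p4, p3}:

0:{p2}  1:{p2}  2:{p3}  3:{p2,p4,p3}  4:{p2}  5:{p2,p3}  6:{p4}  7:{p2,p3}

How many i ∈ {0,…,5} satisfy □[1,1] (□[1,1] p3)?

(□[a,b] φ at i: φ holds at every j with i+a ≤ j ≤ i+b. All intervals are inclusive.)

Evaluate at each i in [0,5]:
  i=0: ✓ (all of [1,1])
  i=1: ✓ (all of [2,2])
  i=2: ✗ (fails at j=3)
  i=3: ✓ (all of [4,4])
  i=4: ✗ (fails at j=5)
  i=5: ✓ (all of [6,6])
Positions where it holds: {0, 1, 3, 5} → 4.

4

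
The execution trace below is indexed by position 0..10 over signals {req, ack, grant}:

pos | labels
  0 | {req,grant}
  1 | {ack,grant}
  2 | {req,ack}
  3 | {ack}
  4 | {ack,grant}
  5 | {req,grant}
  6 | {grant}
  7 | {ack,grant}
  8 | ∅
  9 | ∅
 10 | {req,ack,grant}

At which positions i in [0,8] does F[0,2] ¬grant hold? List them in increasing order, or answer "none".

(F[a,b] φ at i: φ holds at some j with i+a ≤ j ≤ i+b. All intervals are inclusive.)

Evaluate at each i in [0,8]:
  i=0: ✓ (witness j=2)
  i=1: ✓ (witness j=2)
  i=2: ✓ (witness j=2)
  i=3: ✓ (witness j=3)
  i=4: ✗ (none in [4,6])
  i=5: ✗ (none in [5,7])
  i=6: ✓ (witness j=8)
  i=7: ✓ (witness j=8)
  i=8: ✓ (witness j=8)

0, 1, 2, 3, 6, 7, 8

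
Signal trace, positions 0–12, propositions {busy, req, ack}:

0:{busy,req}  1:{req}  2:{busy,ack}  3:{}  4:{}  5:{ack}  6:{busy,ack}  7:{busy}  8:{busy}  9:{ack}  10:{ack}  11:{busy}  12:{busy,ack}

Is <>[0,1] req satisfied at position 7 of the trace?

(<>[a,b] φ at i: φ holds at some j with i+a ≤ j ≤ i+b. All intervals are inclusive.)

Check req at each j in [7,8]:
  j=7: false
  j=8: false
No position in the window satisfies it → formula fails.

Does not hold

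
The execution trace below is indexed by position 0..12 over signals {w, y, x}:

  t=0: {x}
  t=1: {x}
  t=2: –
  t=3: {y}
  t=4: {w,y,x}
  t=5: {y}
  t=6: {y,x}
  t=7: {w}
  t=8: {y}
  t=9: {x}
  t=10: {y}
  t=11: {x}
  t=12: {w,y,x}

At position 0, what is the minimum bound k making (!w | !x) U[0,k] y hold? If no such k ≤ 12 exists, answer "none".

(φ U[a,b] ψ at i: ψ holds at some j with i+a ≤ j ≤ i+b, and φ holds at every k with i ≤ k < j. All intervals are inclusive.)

3

Need earliest j ≥ 0 with y, and (!w | !x) at every k in [0,j-1].
  j=0: rhs fails.
  j=1: rhs fails.
  j=2: rhs fails.
  j=3: rhs holds; lhs holds on [0,2]. k = 3.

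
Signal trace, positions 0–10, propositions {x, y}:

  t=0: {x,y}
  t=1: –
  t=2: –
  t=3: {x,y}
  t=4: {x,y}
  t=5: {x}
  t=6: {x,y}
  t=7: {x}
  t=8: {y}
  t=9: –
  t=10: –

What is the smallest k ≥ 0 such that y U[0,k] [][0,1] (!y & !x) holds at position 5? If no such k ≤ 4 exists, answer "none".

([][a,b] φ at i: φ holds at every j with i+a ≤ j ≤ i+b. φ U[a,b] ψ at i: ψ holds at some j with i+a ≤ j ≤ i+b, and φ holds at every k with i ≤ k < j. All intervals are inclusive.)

Need earliest j ≥ 5 with [][0,1] (!y & !x), and y at every k in [5,j-1].
  j=5: rhs fails.
  j=6: rhs fails.
  j=7: rhs fails.
  j=8: rhs fails.
  j=9: rhs holds but lhs fails at k=5.
No witness within the range → none.

none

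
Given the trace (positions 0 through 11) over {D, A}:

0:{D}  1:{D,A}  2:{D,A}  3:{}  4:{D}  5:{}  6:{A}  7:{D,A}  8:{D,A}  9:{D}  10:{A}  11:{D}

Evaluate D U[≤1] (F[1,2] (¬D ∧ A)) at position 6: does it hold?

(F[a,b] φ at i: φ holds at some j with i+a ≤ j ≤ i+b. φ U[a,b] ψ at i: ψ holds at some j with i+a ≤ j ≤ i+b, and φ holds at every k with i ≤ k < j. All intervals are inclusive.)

Does not hold

Need some j in [6,7] with F[1,2] (¬D ∧ A), and D at every k in [6,j-1].
  j=6: F[1,2] (¬D ∧ A) — fails (none in [7,8]).
  j=7: F[1,2] (¬D ∧ A) — fails (none in [8,9]).
No j in the window works → until fails.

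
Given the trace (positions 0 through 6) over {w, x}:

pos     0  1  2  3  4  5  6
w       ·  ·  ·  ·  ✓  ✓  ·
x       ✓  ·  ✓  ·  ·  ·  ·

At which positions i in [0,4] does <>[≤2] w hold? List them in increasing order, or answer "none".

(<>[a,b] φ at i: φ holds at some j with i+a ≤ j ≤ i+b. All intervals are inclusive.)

2, 3, 4

Evaluate at each i in [0,4]:
  i=0: ✗ (none in [0,2])
  i=1: ✗ (none in [1,3])
  i=2: ✓ (witness j=4)
  i=3: ✓ (witness j=4)
  i=4: ✓ (witness j=4)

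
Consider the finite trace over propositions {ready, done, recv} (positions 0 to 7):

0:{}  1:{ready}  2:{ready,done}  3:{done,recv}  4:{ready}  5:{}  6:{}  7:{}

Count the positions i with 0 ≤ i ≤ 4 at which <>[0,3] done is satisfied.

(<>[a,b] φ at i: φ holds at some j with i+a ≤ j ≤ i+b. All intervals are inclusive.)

Evaluate at each i in [0,4]:
  i=0: ✓ (witness j=2)
  i=1: ✓ (witness j=2)
  i=2: ✓ (witness j=2)
  i=3: ✓ (witness j=3)
  i=4: ✗ (none in [4,7])
Positions where it holds: {0, 1, 2, 3} → 4.

4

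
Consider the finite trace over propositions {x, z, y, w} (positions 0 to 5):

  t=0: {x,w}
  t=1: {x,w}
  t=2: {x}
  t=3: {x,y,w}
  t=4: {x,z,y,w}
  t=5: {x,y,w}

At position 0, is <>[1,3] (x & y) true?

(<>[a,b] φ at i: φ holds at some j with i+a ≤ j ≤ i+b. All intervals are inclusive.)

Check (x & y) at each j in [1,3]:
  j=1: false
  j=2: false
  j=3: true
Found at j=3 → formula holds.

Holds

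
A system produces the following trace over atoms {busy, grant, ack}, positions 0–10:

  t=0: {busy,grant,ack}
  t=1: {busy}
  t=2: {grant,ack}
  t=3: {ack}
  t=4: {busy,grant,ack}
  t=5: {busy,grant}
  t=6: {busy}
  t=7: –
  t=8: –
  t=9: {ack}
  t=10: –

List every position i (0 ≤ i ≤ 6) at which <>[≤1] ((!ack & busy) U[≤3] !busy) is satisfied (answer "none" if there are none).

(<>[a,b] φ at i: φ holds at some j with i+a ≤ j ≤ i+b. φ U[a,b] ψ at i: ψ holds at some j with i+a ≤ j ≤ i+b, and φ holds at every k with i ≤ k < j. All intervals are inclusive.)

0, 1, 2, 3, 4, 5, 6

Evaluate at each i in [0,6]:
  i=0: ✓ (witness j=1)
  i=1: ✓ (witness j=1)
  i=2: ✓ (witness j=2)
  i=3: ✓ (witness j=3)
  i=4: ✓ (witness j=5)
  i=5: ✓ (witness j=5)
  i=6: ✓ (witness j=6)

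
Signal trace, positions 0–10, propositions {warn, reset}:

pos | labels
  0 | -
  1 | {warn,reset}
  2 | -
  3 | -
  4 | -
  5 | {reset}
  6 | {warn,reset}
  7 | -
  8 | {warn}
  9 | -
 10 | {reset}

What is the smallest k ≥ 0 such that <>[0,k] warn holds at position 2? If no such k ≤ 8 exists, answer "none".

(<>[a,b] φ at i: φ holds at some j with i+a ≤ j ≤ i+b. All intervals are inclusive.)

Scan j = 2,3,… for warn:
  j=2: fails
  j=3: fails
  j=4: fails
  j=5: fails
  j=6: holds
First hit at j=6, so smallest k = 6-2 = 4.

4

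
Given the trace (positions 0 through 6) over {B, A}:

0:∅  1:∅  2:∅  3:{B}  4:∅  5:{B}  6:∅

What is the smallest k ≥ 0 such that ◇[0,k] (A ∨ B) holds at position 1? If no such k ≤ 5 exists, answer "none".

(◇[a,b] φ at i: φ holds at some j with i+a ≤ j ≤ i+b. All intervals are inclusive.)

2

Scan j = 1,2,… for (A ∨ B):
  j=1: fails
  j=2: fails
  j=3: holds
First hit at j=3, so smallest k = 3-1 = 2.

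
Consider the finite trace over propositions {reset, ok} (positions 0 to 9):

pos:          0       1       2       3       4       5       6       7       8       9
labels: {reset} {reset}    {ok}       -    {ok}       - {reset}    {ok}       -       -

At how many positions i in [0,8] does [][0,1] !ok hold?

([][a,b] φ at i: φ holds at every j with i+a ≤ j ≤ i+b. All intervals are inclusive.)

3

Evaluate at each i in [0,8]:
  i=0: ✓ (all of [0,1])
  i=1: ✗ (fails at j=2)
  i=2: ✗ (fails at j=2)
  i=3: ✗ (fails at j=4)
  i=4: ✗ (fails at j=4)
  i=5: ✓ (all of [5,6])
  i=6: ✗ (fails at j=7)
  i=7: ✗ (fails at j=7)
  i=8: ✓ (all of [8,9])
Positions where it holds: {0, 5, 8} → 3.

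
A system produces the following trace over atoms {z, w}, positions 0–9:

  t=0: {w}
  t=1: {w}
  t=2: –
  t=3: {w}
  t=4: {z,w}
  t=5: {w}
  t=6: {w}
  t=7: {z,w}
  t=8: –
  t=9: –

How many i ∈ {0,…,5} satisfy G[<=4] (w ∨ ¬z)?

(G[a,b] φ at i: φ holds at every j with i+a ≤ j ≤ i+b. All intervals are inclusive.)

Evaluate at each i in [0,5]:
  i=0: ✓ (all of [0,4])
  i=1: ✓ (all of [1,5])
  i=2: ✓ (all of [2,6])
  i=3: ✓ (all of [3,7])
  i=4: ✓ (all of [4,8])
  i=5: ✓ (all of [5,9])
Positions where it holds: {0, 1, 2, 3, 4, 5} → 6.

6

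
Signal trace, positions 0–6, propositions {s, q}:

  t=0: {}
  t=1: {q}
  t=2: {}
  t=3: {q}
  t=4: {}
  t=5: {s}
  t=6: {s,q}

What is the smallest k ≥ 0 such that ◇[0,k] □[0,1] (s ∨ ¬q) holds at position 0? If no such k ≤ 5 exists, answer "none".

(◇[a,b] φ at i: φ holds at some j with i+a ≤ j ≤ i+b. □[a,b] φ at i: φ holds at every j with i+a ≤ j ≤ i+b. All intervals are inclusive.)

Scan j = 0,1,… for □[0,1] (s ∨ ¬q):
  j=0: fails
  j=1: fails
  j=2: fails
  j=3: fails
  j=4: holds
First hit at j=4, so smallest k = 4-0 = 4.

4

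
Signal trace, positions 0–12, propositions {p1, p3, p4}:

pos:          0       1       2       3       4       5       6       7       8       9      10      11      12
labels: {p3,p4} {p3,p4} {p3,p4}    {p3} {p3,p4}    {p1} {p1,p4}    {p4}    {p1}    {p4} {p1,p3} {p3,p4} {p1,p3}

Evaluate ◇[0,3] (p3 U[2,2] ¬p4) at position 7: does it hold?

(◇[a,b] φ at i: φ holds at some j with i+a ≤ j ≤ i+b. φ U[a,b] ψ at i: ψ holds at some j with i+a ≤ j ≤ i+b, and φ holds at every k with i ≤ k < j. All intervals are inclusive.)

Check (p3 U[2,2] ¬p4) at each j in [7,10]:
  j=7: fails
  j=8: fails
  j=9: fails
  j=10: holds
Found at j=10 → formula holds.

Yes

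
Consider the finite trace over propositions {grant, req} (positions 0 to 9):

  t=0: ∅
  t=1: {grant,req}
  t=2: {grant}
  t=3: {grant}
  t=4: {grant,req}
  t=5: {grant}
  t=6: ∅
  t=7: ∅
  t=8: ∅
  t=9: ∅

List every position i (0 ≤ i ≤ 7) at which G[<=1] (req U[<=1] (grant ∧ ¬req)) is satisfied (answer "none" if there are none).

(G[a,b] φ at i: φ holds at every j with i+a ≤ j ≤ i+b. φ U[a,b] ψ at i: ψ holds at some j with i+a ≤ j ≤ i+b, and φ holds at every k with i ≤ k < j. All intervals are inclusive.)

Evaluate at each i in [0,7]:
  i=0: ✗ (fails at j=0)
  i=1: ✓ (all of [1,2])
  i=2: ✓ (all of [2,3])
  i=3: ✓ (all of [3,4])
  i=4: ✓ (all of [4,5])
  i=5: ✗ (fails at j=6)
  i=6: ✗ (fails at j=6)
  i=7: ✗ (fails at j=7)

1, 2, 3, 4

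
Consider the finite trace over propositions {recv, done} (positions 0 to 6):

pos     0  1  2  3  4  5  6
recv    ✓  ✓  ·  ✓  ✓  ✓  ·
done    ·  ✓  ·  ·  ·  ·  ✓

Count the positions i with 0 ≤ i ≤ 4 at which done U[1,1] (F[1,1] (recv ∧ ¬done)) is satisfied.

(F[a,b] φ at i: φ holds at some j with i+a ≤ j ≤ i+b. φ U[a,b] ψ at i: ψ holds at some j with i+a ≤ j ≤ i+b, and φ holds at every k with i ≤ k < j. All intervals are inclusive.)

1

Evaluate at each i in [0,4]:
  i=0: ✗ (no rhs in [1,1])
  i=1: ✓ (rhs at j=2; lhs holds on [1,1])
  i=2: ✗ (lhs fails at k=2 before rhs at j=3)
  i=3: ✗ (lhs fails at k=3 before rhs at j=4)
  i=4: ✗ (no rhs in [5,5])
Positions where it holds: {1} → 1.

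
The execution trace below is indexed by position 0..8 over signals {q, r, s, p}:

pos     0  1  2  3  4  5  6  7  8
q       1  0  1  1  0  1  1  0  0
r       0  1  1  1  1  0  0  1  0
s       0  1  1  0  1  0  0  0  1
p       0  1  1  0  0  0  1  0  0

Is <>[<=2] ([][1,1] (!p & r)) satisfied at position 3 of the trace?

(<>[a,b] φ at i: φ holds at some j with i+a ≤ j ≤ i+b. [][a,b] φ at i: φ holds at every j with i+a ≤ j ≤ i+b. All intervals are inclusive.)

Holds

Check [][1,1] (!p & r) at each j in [3,5]:
  j=3: holds on [4,4]
  j=4: fails at 5
  j=5: fails at 6
Found at j=3 → formula holds.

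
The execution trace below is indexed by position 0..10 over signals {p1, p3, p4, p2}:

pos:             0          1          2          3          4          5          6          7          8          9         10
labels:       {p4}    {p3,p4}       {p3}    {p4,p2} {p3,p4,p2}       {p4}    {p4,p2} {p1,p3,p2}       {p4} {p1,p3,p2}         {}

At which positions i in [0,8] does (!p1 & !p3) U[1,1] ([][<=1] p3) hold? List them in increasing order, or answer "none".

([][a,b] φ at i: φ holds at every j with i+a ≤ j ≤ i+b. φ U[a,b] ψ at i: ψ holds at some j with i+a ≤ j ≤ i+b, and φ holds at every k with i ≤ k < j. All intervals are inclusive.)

Evaluate at each i in [0,8]:
  i=0: ✓ (rhs at j=1; lhs holds on [0,0])
  i=1: ✗ (no rhs in [2,2])
  i=2: ✗ (no rhs in [3,3])
  i=3: ✗ (no rhs in [4,4])
  i=4: ✗ (no rhs in [5,5])
  i=5: ✗ (no rhs in [6,6])
  i=6: ✗ (no rhs in [7,7])
  i=7: ✗ (no rhs in [8,8])
  i=8: ✗ (no rhs in [9,9])

0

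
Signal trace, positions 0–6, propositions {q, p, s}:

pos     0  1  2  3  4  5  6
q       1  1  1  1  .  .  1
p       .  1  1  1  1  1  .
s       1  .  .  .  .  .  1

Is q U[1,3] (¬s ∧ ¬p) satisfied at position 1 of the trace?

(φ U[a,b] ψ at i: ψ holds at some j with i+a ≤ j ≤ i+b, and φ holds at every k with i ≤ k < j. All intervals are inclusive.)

Need some j in [2,4] with (¬s ∧ ¬p), and q at every k in [1,j-1].
  j=2: (¬s ∧ ¬p) false.
  j=3: (¬s ∧ ¬p) false.
  j=4: (¬s ∧ ¬p) false.
No j in the window works → until fails.

Does not hold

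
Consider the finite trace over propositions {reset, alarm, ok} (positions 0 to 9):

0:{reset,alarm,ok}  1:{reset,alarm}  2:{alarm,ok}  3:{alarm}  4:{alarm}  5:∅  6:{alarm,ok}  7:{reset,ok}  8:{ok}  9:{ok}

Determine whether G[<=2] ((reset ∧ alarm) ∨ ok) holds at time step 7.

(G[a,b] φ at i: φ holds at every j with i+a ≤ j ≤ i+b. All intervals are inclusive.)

Check ((reset ∧ alarm) ∨ ok) at every j in [7,9]:
  j=7: true
  j=8: true
  j=9: true
All positions satisfy it → formula holds.

Holds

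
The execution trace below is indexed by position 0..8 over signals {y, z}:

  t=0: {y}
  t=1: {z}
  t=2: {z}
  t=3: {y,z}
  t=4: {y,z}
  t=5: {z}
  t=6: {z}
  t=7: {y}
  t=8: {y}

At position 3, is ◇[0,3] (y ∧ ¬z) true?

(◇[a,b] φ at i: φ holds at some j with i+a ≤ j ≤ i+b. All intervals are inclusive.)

Check (y ∧ ¬z) at each j in [3,6]:
  j=3: false
  j=4: false
  j=5: false
  j=6: false
No position in the window satisfies it → formula fails.

False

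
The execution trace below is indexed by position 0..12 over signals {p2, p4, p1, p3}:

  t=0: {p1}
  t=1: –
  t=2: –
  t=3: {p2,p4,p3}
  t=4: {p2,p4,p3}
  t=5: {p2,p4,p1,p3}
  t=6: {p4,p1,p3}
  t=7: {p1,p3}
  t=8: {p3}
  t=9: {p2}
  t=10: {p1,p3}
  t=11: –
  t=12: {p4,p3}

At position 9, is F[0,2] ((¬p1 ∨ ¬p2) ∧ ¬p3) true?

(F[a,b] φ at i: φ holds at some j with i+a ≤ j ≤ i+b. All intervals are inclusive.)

True

Check ((¬p1 ∨ ¬p2) ∧ ¬p3) at each j in [9,11]:
  j=9: true
  j=10: false
  j=11: true
Found at j=9 → formula holds.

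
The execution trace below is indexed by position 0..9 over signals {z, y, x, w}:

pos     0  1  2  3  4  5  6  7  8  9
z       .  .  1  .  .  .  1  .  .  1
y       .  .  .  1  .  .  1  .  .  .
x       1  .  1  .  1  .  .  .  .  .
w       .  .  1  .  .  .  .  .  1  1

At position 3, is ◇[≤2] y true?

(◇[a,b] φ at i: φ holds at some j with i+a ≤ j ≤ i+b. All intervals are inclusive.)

Check y at each j in [3,5]:
  j=3: true
  j=4: false
  j=5: false
Found at j=3 → formula holds.

Yes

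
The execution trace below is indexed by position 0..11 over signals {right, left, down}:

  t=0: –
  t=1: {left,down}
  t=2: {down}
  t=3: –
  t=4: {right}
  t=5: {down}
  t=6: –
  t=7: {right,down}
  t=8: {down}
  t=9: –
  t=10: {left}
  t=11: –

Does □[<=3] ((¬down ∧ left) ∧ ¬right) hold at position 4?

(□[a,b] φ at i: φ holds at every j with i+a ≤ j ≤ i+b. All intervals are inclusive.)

Does not hold

Check ((¬down ∧ left) ∧ ¬right) at every j in [4,7]:
  j=4: false
  j=5: false
  j=6: false
  j=7: false
Fails at j=4 → formula fails.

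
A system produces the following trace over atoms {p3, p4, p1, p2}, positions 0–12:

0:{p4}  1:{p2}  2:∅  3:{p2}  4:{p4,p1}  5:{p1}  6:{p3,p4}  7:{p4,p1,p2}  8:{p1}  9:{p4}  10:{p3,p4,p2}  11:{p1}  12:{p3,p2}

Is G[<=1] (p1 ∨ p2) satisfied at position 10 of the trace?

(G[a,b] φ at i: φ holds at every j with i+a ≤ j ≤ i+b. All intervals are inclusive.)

Check (p1 ∨ p2) at every j in [10,11]:
  j=10: true
  j=11: true
All positions satisfy it → formula holds.

Yes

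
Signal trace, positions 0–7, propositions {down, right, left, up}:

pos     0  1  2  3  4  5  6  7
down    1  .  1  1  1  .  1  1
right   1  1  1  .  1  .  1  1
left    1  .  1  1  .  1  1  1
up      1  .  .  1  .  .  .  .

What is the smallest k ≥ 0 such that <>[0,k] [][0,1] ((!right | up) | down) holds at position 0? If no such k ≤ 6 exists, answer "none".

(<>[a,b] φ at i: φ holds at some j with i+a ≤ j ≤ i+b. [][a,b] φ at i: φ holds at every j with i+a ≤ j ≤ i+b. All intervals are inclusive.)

Scan j = 0,1,… for [][0,1] ((!right | up) | down):
  j=0: fails
  j=1: fails
  j=2: holds
First hit at j=2, so smallest k = 2-0 = 2.

2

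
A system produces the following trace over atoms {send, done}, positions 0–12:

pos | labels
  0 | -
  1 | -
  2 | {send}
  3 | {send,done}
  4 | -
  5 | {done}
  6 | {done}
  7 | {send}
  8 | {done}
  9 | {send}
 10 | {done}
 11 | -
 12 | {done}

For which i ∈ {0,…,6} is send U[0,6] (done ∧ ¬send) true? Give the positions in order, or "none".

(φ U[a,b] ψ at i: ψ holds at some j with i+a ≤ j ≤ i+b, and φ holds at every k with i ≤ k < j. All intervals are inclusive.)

5, 6

Evaluate at each i in [0,6]:
  i=0: ✗ (lhs fails at k=0 before rhs at j=5)
  i=1: ✗ (lhs fails at k=1 before rhs at j=5)
  i=2: ✗ (lhs fails at k=4 before rhs at j=5)
  i=3: ✗ (lhs fails at k=4 before rhs at j=5)
  i=4: ✗ (lhs fails at k=4 before rhs at j=5)
  i=5: ✓ (rhs at j=5)
  i=6: ✓ (rhs at j=6)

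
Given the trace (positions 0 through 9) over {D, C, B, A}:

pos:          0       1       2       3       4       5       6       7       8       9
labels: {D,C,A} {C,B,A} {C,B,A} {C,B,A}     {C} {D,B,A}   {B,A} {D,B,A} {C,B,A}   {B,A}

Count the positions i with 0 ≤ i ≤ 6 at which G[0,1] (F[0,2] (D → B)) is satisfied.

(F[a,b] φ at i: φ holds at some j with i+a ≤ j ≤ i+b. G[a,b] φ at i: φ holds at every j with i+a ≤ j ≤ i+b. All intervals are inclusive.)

7

Evaluate at each i in [0,6]:
  i=0: ✓ (all of [0,1])
  i=1: ✓ (all of [1,2])
  i=2: ✓ (all of [2,3])
  i=3: ✓ (all of [3,4])
  i=4: ✓ (all of [4,5])
  i=5: ✓ (all of [5,6])
  i=6: ✓ (all of [6,7])
Positions where it holds: {0, 1, 2, 3, 4, 5, 6} → 7.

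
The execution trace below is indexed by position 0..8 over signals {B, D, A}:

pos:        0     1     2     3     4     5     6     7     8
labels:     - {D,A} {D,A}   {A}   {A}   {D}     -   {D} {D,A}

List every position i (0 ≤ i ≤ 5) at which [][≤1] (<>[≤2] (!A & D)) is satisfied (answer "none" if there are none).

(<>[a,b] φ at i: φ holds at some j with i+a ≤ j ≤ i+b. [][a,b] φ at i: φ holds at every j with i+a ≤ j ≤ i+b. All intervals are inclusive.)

Evaluate at each i in [0,5]:
  i=0: ✗ (fails at j=0)
  i=1: ✗ (fails at j=1)
  i=2: ✗ (fails at j=2)
  i=3: ✓ (all of [3,4])
  i=4: ✓ (all of [4,5])
  i=5: ✓ (all of [5,6])

3, 4, 5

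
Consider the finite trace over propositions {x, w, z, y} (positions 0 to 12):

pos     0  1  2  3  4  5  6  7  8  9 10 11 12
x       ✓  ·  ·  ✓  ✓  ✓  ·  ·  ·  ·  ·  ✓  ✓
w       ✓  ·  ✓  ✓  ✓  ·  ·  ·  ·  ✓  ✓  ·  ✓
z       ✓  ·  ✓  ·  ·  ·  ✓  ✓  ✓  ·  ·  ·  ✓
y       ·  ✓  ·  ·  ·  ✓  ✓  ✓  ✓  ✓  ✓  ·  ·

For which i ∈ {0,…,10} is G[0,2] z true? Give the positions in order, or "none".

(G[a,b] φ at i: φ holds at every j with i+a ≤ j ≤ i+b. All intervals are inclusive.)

Evaluate at each i in [0,10]:
  i=0: ✗ (fails at j=1)
  i=1: ✗ (fails at j=1)
  i=2: ✗ (fails at j=3)
  i=3: ✗ (fails at j=3)
  i=4: ✗ (fails at j=4)
  i=5: ✗ (fails at j=5)
  i=6: ✓ (all of [6,8])
  i=7: ✗ (fails at j=9)
  i=8: ✗ (fails at j=9)
  i=9: ✗ (fails at j=9)
  i=10: ✗ (fails at j=10)

6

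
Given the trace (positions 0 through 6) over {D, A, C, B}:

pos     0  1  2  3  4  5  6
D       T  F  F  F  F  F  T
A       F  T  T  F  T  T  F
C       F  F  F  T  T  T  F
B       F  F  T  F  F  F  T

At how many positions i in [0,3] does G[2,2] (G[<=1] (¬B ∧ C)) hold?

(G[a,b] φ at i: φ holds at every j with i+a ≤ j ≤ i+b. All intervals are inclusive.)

2

Evaluate at each i in [0,3]:
  i=0: ✗ (fails at j=2)
  i=1: ✓ (all of [3,3])
  i=2: ✓ (all of [4,4])
  i=3: ✗ (fails at j=5)
Positions where it holds: {1, 2} → 2.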